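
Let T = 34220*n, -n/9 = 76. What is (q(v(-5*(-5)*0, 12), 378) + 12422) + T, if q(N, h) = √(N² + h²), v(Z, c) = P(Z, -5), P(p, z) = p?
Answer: -23393680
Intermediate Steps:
n = -684 (n = -9*76 = -684)
v(Z, c) = Z
T = -23406480 (T = 34220*(-684) = -23406480)
(q(v(-5*(-5)*0, 12), 378) + 12422) + T = (√((-5*(-5)*0)² + 378²) + 12422) - 23406480 = (√((25*0)² + 142884) + 12422) - 23406480 = (√(0² + 142884) + 12422) - 23406480 = (√(0 + 142884) + 12422) - 23406480 = (√142884 + 12422) - 23406480 = (378 + 12422) - 23406480 = 12800 - 23406480 = -23393680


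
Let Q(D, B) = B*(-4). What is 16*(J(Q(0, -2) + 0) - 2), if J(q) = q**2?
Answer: 992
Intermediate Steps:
Q(D, B) = -4*B
16*(J(Q(0, -2) + 0) - 2) = 16*((-4*(-2) + 0)**2 - 2) = 16*((8 + 0)**2 - 2) = 16*(8**2 - 2) = 16*(64 - 2) = 16*62 = 992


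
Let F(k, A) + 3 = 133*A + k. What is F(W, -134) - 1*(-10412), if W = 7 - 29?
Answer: -7435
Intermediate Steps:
W = -22
F(k, A) = -3 + k + 133*A (F(k, A) = -3 + (133*A + k) = -3 + (k + 133*A) = -3 + k + 133*A)
F(W, -134) - 1*(-10412) = (-3 - 22 + 133*(-134)) - 1*(-10412) = (-3 - 22 - 17822) + 10412 = -17847 + 10412 = -7435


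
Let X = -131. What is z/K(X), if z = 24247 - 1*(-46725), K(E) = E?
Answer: -70972/131 ≈ -541.77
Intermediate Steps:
z = 70972 (z = 24247 + 46725 = 70972)
z/K(X) = 70972/(-131) = 70972*(-1/131) = -70972/131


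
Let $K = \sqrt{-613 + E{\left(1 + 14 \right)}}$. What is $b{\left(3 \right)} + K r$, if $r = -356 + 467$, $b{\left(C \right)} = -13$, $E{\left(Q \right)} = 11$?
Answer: $-13 + 111 i \sqrt{602} \approx -13.0 + 2723.5 i$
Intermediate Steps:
$r = 111$
$K = i \sqrt{602}$ ($K = \sqrt{-613 + 11} = \sqrt{-602} = i \sqrt{602} \approx 24.536 i$)
$b{\left(3 \right)} + K r = -13 + i \sqrt{602} \cdot 111 = -13 + 111 i \sqrt{602}$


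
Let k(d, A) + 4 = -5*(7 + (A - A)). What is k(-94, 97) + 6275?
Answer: 6236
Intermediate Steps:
k(d, A) = -39 (k(d, A) = -4 - 5*(7 + (A - A)) = -4 - 5*(7 + 0) = -4 - 5*7 = -4 - 35 = -39)
k(-94, 97) + 6275 = -39 + 6275 = 6236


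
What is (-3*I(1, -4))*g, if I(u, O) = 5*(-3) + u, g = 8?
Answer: 336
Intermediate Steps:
I(u, O) = -15 + u
(-3*I(1, -4))*g = -3*(-15 + 1)*8 = -3*(-14)*8 = 42*8 = 336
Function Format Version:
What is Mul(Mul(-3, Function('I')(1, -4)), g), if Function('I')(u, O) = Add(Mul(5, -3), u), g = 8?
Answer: 336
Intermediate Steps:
Function('I')(u, O) = Add(-15, u)
Mul(Mul(-3, Function('I')(1, -4)), g) = Mul(Mul(-3, Add(-15, 1)), 8) = Mul(Mul(-3, -14), 8) = Mul(42, 8) = 336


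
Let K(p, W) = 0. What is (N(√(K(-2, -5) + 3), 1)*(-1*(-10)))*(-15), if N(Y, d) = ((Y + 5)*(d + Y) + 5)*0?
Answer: 0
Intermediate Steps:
N(Y, d) = 0 (N(Y, d) = ((5 + Y)*(Y + d) + 5)*0 = (5 + (5 + Y)*(Y + d))*0 = 0)
(N(√(K(-2, -5) + 3), 1)*(-1*(-10)))*(-15) = (0*(-1*(-10)))*(-15) = (0*10)*(-15) = 0*(-15) = 0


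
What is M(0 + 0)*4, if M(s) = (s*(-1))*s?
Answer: 0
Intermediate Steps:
M(s) = -s² (M(s) = (-s)*s = -s²)
M(0 + 0)*4 = -(0 + 0)²*4 = -1*0²*4 = -1*0*4 = 0*4 = 0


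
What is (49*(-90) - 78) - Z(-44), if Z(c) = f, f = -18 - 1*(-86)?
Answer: -4556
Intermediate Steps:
f = 68 (f = -18 + 86 = 68)
Z(c) = 68
(49*(-90) - 78) - Z(-44) = (49*(-90) - 78) - 1*68 = (-4410 - 78) - 68 = -4488 - 68 = -4556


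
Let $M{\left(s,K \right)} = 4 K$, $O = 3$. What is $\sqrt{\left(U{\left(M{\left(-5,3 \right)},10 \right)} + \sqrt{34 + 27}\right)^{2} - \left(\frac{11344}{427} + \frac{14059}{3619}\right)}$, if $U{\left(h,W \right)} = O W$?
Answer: $\frac{2 \sqrt{11337462124142 + 731018041215 \sqrt{61}}}{220759} \approx 37.405$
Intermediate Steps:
$U{\left(h,W \right)} = 3 W$
$\sqrt{\left(U{\left(M{\left(-5,3 \right)},10 \right)} + \sqrt{34 + 27}\right)^{2} - \left(\frac{11344}{427} + \frac{14059}{3619}\right)} = \sqrt{\left(3 \cdot 10 + \sqrt{34 + 27}\right)^{2} - \left(\frac{11344}{427} + \frac{14059}{3619}\right)} = \sqrt{\left(30 + \sqrt{61}\right)^{2} - \frac{6722447}{220759}} = \sqrt{- \frac{6722447}{220759} + \left(30 + \sqrt{61}\right)^{2}}$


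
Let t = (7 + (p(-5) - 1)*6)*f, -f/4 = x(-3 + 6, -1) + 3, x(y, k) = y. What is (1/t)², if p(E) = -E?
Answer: 1/553536 ≈ 1.8066e-6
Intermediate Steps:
f = -24 (f = -4*((-3 + 6) + 3) = -4*(3 + 3) = -4*6 = -24)
t = -744 (t = (7 + (-1*(-5) - 1)*6)*(-24) = (7 + (5 - 1)*6)*(-24) = (7 + 4*6)*(-24) = (7 + 24)*(-24) = 31*(-24) = -744)
(1/t)² = (1/(-744))² = (-1/744)² = 1/553536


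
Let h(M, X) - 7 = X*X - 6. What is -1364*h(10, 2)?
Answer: -6820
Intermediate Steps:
h(M, X) = 1 + X² (h(M, X) = 7 + (X*X - 6) = 7 + (X² - 6) = 7 + (-6 + X²) = 1 + X²)
-1364*h(10, 2) = -1364*(1 + 2²) = -1364*(1 + 4) = -1364*5 = -6820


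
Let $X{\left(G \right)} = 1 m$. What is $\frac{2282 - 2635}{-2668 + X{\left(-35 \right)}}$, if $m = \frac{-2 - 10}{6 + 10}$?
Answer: $\frac{1412}{10675} \approx 0.13227$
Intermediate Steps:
$m = - \frac{3}{4}$ ($m = - \frac{12}{16} = \left(-12\right) \frac{1}{16} = - \frac{3}{4} \approx -0.75$)
$X{\left(G \right)} = - \frac{3}{4}$ ($X{\left(G \right)} = 1 \left(- \frac{3}{4}\right) = - \frac{3}{4}$)
$\frac{2282 - 2635}{-2668 + X{\left(-35 \right)}} = \frac{2282 - 2635}{-2668 - \frac{3}{4}} = - \frac{353}{- \frac{10675}{4}} = \left(-353\right) \left(- \frac{4}{10675}\right) = \frac{1412}{10675}$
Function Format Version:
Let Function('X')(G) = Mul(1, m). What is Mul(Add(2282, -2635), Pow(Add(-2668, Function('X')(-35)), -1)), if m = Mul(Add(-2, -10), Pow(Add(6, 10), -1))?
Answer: Rational(1412, 10675) ≈ 0.13227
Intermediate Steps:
m = Rational(-3, 4) (m = Mul(-12, Pow(16, -1)) = Mul(-12, Rational(1, 16)) = Rational(-3, 4) ≈ -0.75000)
Function('X')(G) = Rational(-3, 4) (Function('X')(G) = Mul(1, Rational(-3, 4)) = Rational(-3, 4))
Mul(Add(2282, -2635), Pow(Add(-2668, Function('X')(-35)), -1)) = Mul(Add(2282, -2635), Pow(Add(-2668, Rational(-3, 4)), -1)) = Mul(-353, Pow(Rational(-10675, 4), -1)) = Mul(-353, Rational(-4, 10675)) = Rational(1412, 10675)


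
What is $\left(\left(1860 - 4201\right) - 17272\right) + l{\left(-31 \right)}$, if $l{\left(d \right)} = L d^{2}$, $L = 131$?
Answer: $106278$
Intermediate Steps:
$l{\left(d \right)} = 131 d^{2}$
$\left(\left(1860 - 4201\right) - 17272\right) + l{\left(-31 \right)} = \left(\left(1860 - 4201\right) - 17272\right) + 131 \left(-31\right)^{2} = \left(-2341 - 17272\right) + 131 \cdot 961 = -19613 + 125891 = 106278$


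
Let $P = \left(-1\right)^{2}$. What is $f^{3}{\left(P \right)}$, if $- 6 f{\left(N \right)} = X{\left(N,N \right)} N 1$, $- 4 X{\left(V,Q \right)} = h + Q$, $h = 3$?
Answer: $\frac{1}{216} \approx 0.0046296$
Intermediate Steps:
$X{\left(V,Q \right)} = - \frac{3}{4} - \frac{Q}{4}$ ($X{\left(V,Q \right)} = - \frac{3 + Q}{4} = - \frac{3}{4} - \frac{Q}{4}$)
$P = 1$
$f{\left(N \right)} = - \frac{N \left(- \frac{3}{4} - \frac{N}{4}\right)}{6}$ ($f{\left(N \right)} = - \frac{\left(- \frac{3}{4} - \frac{N}{4}\right) N 1}{6} = - \frac{N \left(- \frac{3}{4} - \frac{N}{4}\right) 1}{6} = - \frac{N \left(- \frac{3}{4} - \frac{N}{4}\right)}{6}$)
$f^{3}{\left(P \right)} = \left(\frac{1}{24} \cdot 1 \left(3 + 1\right)\right)^{3} = \left(\frac{1}{24} \cdot 1 \cdot 4\right)^{3} = \left(\frac{1}{6}\right)^{3} = \frac{1}{216}$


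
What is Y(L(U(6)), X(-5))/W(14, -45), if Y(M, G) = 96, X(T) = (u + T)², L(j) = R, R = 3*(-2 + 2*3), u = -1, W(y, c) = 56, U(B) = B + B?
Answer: 12/7 ≈ 1.7143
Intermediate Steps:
U(B) = 2*B
R = 12 (R = 3*(-2 + 6) = 3*4 = 12)
L(j) = 12
X(T) = (-1 + T)²
Y(L(U(6)), X(-5))/W(14, -45) = 96/56 = 96*(1/56) = 12/7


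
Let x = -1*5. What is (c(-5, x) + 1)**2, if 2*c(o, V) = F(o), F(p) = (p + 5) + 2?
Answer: 4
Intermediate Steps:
F(p) = 7 + p (F(p) = (5 + p) + 2 = 7 + p)
x = -5
c(o, V) = 7/2 + o/2 (c(o, V) = (7 + o)/2 = 7/2 + o/2)
(c(-5, x) + 1)**2 = ((7/2 + (1/2)*(-5)) + 1)**2 = ((7/2 - 5/2) + 1)**2 = (1 + 1)**2 = 2**2 = 4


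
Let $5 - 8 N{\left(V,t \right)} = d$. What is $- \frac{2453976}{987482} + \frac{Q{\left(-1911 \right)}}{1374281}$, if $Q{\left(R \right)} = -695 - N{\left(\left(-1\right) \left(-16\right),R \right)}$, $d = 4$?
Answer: $- \frac{13492556058725}{5428311001768} \approx -2.4856$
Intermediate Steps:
$N{\left(V,t \right)} = \frac{1}{8}$ ($N{\left(V,t \right)} = \frac{5}{8} - \frac{1}{2} = \frac{1}{8}$)
$Q{\left(R \right)} = - \frac{5561}{8}$ ($Q{\left(R \right)} = -695 - \frac{1}{8} = - \frac{5561}{8}$)
$- \frac{2453976}{987482} + \frac{Q{\left(-1911 \right)}}{1374281} = - \frac{2453976}{987482} - \frac{5561}{8 \cdot 1374281} = \left(-2453976\right) \frac{1}{987482} - \frac{5561}{10994248} = - \frac{1226988}{493741} - \frac{5561}{10994248} = - \frac{13492556058725}{5428311001768}$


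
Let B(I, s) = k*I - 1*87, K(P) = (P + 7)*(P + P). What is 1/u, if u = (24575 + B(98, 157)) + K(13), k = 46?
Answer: 1/29516 ≈ 3.3880e-5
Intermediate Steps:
K(P) = 2*P*(7 + P) (K(P) = (7 + P)*(2*P) = 2*P*(7 + P))
B(I, s) = -87 + 46*I (B(I, s) = 46*I - 1*87 = 46*I - 87 = -87 + 46*I)
u = 29516 (u = (24575 + (-87 + 46*98)) + 2*13*(7 + 13) = (24575 + (-87 + 4508)) + 2*13*20 = (24575 + 4421) + 520 = 28996 + 520 = 29516)
1/u = 1/29516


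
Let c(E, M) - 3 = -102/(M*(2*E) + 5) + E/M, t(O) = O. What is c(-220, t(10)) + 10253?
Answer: 14992844/1465 ≈ 10234.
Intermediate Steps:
c(E, M) = 3 - 102/(5 + 2*E*M) + E/M (c(E, M) = 3 + (-102/(M*(2*E) + 5) + E/M) = 3 + (-102/(2*E*M + 5) + E/M) = 3 + (-102/(5 + 2*E*M) + E/M) = 3 - 102/(5 + 2*E*M) + E/M)
c(-220, t(10)) + 10253 = (-87*10 + 5*(-220) + 2*10*(-220)**2 + 6*(-220)*10**2)/(10*(5 + 2*(-220)*10)) + 10253 = (-870 - 1100 + 2*10*48400 + 6*(-220)*100)/(10*(5 - 4400)) + 10253 = (1/10)*(-870 - 1100 + 968000 - 132000)/(-4395) + 10253 = (1/10)*(-1/4395)*834030 + 10253 = -27801/1465 + 10253 = 14992844/1465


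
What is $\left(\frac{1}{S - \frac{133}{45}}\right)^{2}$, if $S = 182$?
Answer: $\frac{2025}{64915249} \approx 3.1195 \cdot 10^{-5}$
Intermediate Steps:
$\left(\frac{1}{S - \frac{133}{45}}\right)^{2} = \left(\frac{1}{182 - \frac{133}{45}}\right)^{2} = \left(\frac{1}{\frac{8057}{45}}\right)^{2} = \left(\frac{45}{8057}\right)^{2} = \frac{2025}{64915249}$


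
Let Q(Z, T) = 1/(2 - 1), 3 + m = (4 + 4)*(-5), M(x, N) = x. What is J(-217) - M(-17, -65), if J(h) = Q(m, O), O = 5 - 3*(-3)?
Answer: 18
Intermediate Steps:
m = -43 (m = -3 + (4 + 4)*(-5) = -3 + 8*(-5) = -3 - 40 = -43)
O = 14 (O = 5 + 9 = 14)
Q(Z, T) = 1 (Q(Z, T) = 1/1 = 1)
J(h) = 1
J(-217) - M(-17, -65) = 1 - 1*(-17) = 1 + 17 = 18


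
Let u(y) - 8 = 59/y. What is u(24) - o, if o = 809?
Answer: -19165/24 ≈ -798.54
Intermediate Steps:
u(y) = 8 + 59/y
u(24) - o = (8 + 59/24) - 1*809 = (8 + 59*(1/24)) - 809 = (8 + 59/24) - 809 = 251/24 - 809 = -19165/24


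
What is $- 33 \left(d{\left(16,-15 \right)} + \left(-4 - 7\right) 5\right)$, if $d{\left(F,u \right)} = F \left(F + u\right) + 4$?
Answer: $1155$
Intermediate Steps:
$d{\left(F,u \right)} = 4 + F \left(F + u\right)$
$- 33 \left(d{\left(16,-15 \right)} + \left(-4 - 7\right) 5\right) = - 33 \left(\left(4 + 16^{2} + 16 \left(-15\right)\right) + \left(-4 - 7\right) 5\right) = - 33 \left(\left(4 + 256 - 240\right) - 55\right) = - 33 \left(20 - 55\right) = \left(-33\right) \left(-35\right) = 1155$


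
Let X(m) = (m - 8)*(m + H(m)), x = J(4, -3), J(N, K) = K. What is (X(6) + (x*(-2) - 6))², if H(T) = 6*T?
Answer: 7056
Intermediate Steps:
x = -3
X(m) = 7*m*(-8 + m) (X(m) = (m - 8)*(m + 6*m) = (-8 + m)*(7*m) = 7*m*(-8 + m))
(X(6) + (x*(-2) - 6))² = (7*6*(-8 + 6) + (-3*(-2) - 6))² = (7*6*(-2) + (6 - 6))² = (-84 + 0)² = (-84)² = 7056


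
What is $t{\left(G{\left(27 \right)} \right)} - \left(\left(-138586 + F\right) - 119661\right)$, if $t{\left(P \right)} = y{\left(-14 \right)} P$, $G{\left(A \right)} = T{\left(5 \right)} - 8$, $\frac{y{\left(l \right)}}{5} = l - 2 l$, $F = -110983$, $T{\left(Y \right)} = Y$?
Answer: $369020$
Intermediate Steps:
$y{\left(l \right)} = - 5 l$ ($y{\left(l \right)} = 5 \left(l - 2 l\right) = 5 \left(- l\right) = - 5 l$)
$G{\left(A \right)} = -3$ ($G{\left(A \right)} = 5 - 8 = -3$)
$t{\left(P \right)} = 70 P$ ($t{\left(P \right)} = \left(-5\right) \left(-14\right) P = 70 P$)
$t{\left(G{\left(27 \right)} \right)} - \left(\left(-138586 + F\right) - 119661\right) = 70 \left(-3\right) - \left(\left(-138586 - 110983\right) - 119661\right) = -210 - \left(-249569 - 119661\right) = -210 - -369230 = -210 + 369230 = 369020$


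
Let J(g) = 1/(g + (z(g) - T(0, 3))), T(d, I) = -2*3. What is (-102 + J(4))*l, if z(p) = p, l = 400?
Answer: -285400/7 ≈ -40771.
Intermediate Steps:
T(d, I) = -6
J(g) = 1/(6 + 2*g) (J(g) = 1/(g + (g - 1*(-6))) = 1/(g + (g + 6)) = 1/(g + (6 + g)) = 1/(6 + 2*g))
(-102 + J(4))*l = (-102 + 1/(2*(3 + 4)))*400 = (-102 + (½)/7)*400 = (-102 + (½)*(⅐))*400 = (-102 + 1/14)*400 = -1427/14*400 = -285400/7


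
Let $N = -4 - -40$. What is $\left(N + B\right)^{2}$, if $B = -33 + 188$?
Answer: $36481$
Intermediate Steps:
$N = 36$ ($N = -4 + 40 = 36$)
$B = 155$
$\left(N + B\right)^{2} = \left(36 + 155\right)^{2} = 191^{2} = 36481$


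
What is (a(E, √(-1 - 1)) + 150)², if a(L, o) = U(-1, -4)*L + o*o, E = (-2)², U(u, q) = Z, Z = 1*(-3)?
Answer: 18496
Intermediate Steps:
Z = -3
U(u, q) = -3
E = 4
a(L, o) = o² - 3*L (a(L, o) = -3*L + o*o = -3*L + o² = o² - 3*L)
(a(E, √(-1 - 1)) + 150)² = (((√(-1 - 1))² - 3*4) + 150)² = (((√(-2))² - 12) + 150)² = (((I*√2)² - 12) + 150)² = ((-2 - 12) + 150)² = (-14 + 150)² = 136² = 18496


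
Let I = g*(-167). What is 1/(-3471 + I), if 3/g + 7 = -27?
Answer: -34/117513 ≈ -0.00028933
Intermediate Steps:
g = -3/34 (g = 3/(-7 - 27) = 3/(-34) = 3*(-1/34) = -3/34 ≈ -0.088235)
I = 501/34 (I = -3/34*(-167) = 501/34 ≈ 14.735)
1/(-3471 + I) = 1/(-3471 + 501/34) = 1/(-117513/34) = -34/117513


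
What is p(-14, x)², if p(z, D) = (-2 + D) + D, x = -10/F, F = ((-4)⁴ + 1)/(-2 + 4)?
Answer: 306916/66049 ≈ 4.6468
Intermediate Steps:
F = 257/2 (F = (256 + 1)/2 = 257*(½) = 257/2 ≈ 128.50)
x = -20/257 (x = -10/257/2 = -10*2/257 = -20/257 ≈ -0.077821)
p(z, D) = -2 + 2*D
p(-14, x)² = (-2 + 2*(-20/257))² = (-2 - 40/257)² = (-554/257)² = 306916/66049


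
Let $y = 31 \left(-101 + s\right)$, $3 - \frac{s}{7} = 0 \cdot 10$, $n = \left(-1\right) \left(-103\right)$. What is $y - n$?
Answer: $-2583$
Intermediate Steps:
$n = 103$
$s = 21$ ($s = 21 - 7 \cdot 0 \cdot 10 = 21 - 0 = 21 + 0 = 21$)
$y = -2480$ ($y = 31 \left(-101 + 21\right) = 31 \left(-80\right) = -2480$)
$y - n = -2480 - 103 = -2583$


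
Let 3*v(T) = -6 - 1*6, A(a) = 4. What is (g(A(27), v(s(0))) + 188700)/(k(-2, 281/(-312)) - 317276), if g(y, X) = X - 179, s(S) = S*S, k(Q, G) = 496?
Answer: -4011/6740 ≈ -0.59510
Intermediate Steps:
s(S) = S**2
v(T) = -4 (v(T) = (-6 - 1*6)/3 = (-6 - 6)/3 = (1/3)*(-12) = -4)
g(y, X) = -179 + X
(g(A(27), v(s(0))) + 188700)/(k(-2, 281/(-312)) - 317276) = ((-179 - 4) + 188700)/(496 - 317276) = (-183 + 188700)/(-316780) = 188517*(-1/316780) = -4011/6740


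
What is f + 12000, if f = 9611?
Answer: 21611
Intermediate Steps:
f + 12000 = 9611 + 12000 = 21611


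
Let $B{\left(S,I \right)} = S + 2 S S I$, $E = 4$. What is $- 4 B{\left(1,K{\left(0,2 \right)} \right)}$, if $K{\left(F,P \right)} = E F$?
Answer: $-4$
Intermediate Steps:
$K{\left(F,P \right)} = 4 F$
$B{\left(S,I \right)} = S + 2 I S^{2}$ ($B{\left(S,I \right)} = S + 2 S^{2} I = S + 2 I S^{2}$)
$- 4 B{\left(1,K{\left(0,2 \right)} \right)} = - 4 \cdot 1 \left(1 + 2 \cdot 4 \cdot 0 \cdot 1\right) = - 4 \cdot 1 \left(1 + 2 \cdot 0 \cdot 1\right) = - 4 \cdot 1 \left(1 + 0\right) = - 4 \cdot 1 \cdot 1 = \left(-4\right) 1 = -4$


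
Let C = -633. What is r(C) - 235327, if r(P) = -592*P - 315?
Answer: 139094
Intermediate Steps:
r(P) = -315 - 592*P
r(C) - 235327 = (-315 - 592*(-633)) - 235327 = (-315 + 374736) - 235327 = 374421 - 235327 = 139094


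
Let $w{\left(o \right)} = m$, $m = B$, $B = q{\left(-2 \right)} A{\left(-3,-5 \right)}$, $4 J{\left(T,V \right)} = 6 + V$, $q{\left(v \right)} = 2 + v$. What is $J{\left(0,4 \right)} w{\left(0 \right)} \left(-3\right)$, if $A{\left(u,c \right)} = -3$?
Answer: $0$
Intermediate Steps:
$J{\left(T,V \right)} = \frac{3}{2} + \frac{V}{4}$ ($J{\left(T,V \right)} = \frac{6 + V}{4} = \frac{3}{2} + \frac{V}{4}$)
$B = 0$ ($B = \left(2 - 2\right) \left(-3\right) = 0 \left(-3\right) = 0$)
$m = 0$
$w{\left(o \right)} = 0$
$J{\left(0,4 \right)} w{\left(0 \right)} \left(-3\right) = \left(\frac{3}{2} + \frac{1}{4} \cdot 4\right) 0 \left(-3\right) = \left(\frac{3}{2} + 1\right) 0 \left(-3\right) = \frac{5}{2} \cdot 0 \left(-3\right) = 0 \left(-3\right) = 0$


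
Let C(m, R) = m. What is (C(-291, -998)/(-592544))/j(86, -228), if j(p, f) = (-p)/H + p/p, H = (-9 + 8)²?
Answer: -291/50366240 ≈ -5.7777e-6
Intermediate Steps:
H = 1 (H = (-1)² = 1)
j(p, f) = 1 - p (j(p, f) = -p/1 + p/p = -p*1 + 1 = -p + 1 = 1 - p)
(C(-291, -998)/(-592544))/j(86, -228) = (-291/(-592544))/(1 - 1*86) = (-291*(-1/592544))/(1 - 86) = (291/592544)/(-85) = (291/592544)*(-1/85) = -291/50366240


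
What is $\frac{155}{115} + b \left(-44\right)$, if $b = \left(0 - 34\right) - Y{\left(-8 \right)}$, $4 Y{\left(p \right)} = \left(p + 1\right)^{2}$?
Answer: $\frac{46836}{23} \approx 2036.3$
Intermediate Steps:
$Y{\left(p \right)} = \frac{\left(1 + p\right)^{2}}{4}$ ($Y{\left(p \right)} = \frac{\left(p + 1\right)^{2}}{4} = \frac{\left(1 + p\right)^{2}}{4}$)
$b = - \frac{185}{4}$ ($b = \left(0 - 34\right) - \frac{\left(1 - 8\right)^{2}}{4} = \left(0 - 34\right) - \frac{\left(-7\right)^{2}}{4} = -34 - \frac{1}{4} \cdot 49 = -34 - \frac{49}{4} = - \frac{185}{4} \approx -46.25$)
$\frac{155}{115} + b \left(-44\right) = \frac{155}{115} - -2035 = 155 \cdot \frac{1}{115} + 2035 = \frac{31}{23} + 2035 = \frac{46836}{23}$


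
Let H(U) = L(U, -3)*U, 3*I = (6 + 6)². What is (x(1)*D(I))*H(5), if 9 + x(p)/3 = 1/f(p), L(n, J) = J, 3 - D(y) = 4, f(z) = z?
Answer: -360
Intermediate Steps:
I = 48 (I = (6 + 6)²/3 = (⅓)*12² = (⅓)*144 = 48)
D(y) = -1 (D(y) = 3 - 1*4 = 3 - 4 = -1)
H(U) = -3*U
x(p) = -27 + 3/p
(x(1)*D(I))*H(5) = ((-27 + 3/1)*(-1))*(-3*5) = ((-27 + 3*1)*(-1))*(-15) = ((-27 + 3)*(-1))*(-15) = -24*(-1)*(-15) = 24*(-15) = -360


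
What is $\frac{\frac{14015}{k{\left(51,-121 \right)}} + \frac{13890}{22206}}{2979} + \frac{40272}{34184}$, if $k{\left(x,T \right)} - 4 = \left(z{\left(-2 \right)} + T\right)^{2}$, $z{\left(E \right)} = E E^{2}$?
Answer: $\frac{61613644774256}{52277525382981} \approx 1.1786$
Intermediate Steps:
$z{\left(E \right)} = E^{3}$
$k{\left(x,T \right)} = 4 + \left(-8 + T\right)^{2}$ ($k{\left(x,T \right)} = 4 + \left(\left(-2\right)^{3} + T\right)^{2} = 4 + \left(-8 + T\right)^{2}$)
$\frac{\frac{14015}{k{\left(51,-121 \right)}} + \frac{13890}{22206}}{2979} + \frac{40272}{34184} = \frac{\frac{14015}{4 + \left(-8 - 121\right)^{2}} + \frac{13890}{22206}}{2979} + \frac{40272}{34184} = \left(\frac{14015}{4 + \left(-129\right)^{2}} + 13890 \cdot \frac{1}{22206}\right) \frac{1}{2979} + 40272 \cdot \frac{1}{34184} = \left(\frac{14015}{4 + 16641} + \frac{2315}{3701}\right) \frac{1}{2979} + \frac{5034}{4273} = \left(\frac{14015}{16645} + \frac{2315}{3701}\right) \frac{1}{2979} + \frac{5034}{4273} = \left(14015 \cdot \frac{1}{16645} + \frac{2315}{3701}\right) \frac{1}{2979} + \frac{5034}{4273} = \left(\frac{2803}{3329} + \frac{2315}{3701}\right) \frac{1}{2979} + \frac{5034}{4273} = \frac{18080538}{12320629} \cdot \frac{1}{2979} + \frac{5034}{4273} = \frac{6026846}{12234384597} + \frac{5034}{4273} = \frac{61613644774256}{52277525382981}$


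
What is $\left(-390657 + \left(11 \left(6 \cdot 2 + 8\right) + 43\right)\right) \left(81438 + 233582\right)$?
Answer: $-122981917880$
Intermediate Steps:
$\left(-390657 + \left(11 \left(6 \cdot 2 + 8\right) + 43\right)\right) \left(81438 + 233582\right) = \left(-390657 + \left(11 \left(12 + 8\right) + 43\right)\right) 315020 = \left(-390657 + \left(11 \cdot 20 + 43\right)\right) 315020 = \left(-390657 + \left(220 + 43\right)\right) 315020 = \left(-390657 + 263\right) 315020 = \left(-390394\right) 315020 = -122981917880$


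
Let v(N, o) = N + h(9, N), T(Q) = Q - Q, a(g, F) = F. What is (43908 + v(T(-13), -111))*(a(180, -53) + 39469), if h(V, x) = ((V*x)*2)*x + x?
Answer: 1730677728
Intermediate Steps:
h(V, x) = x + 2*V*x² (h(V, x) = (2*V*x)*x + x = 2*V*x² + x = x + 2*V*x²)
T(Q) = 0
v(N, o) = N + N*(1 + 18*N) (v(N, o) = N + N*(1 + 2*9*N) = N + N*(1 + 18*N))
(43908 + v(T(-13), -111))*(a(180, -53) + 39469) = (43908 + 2*0*(1 + 9*0))*(-53 + 39469) = (43908 + 2*0*(1 + 0))*39416 = (43908 + 2*0*1)*39416 = (43908 + 0)*39416 = 43908*39416 = 1730677728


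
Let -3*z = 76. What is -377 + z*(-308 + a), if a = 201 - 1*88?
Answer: 4563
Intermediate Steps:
z = -76/3 (z = -⅓*76 = -76/3 ≈ -25.333)
a = 113 (a = 201 - 88 = 113)
-377 + z*(-308 + a) = -377 - 76*(-308 + 113)/3 = -377 - 76/3*(-195) = -377 + 4940 = 4563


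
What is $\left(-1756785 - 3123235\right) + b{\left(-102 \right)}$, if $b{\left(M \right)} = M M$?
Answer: $-4869616$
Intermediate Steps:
$b{\left(M \right)} = M^{2}$
$\left(-1756785 - 3123235\right) + b{\left(-102 \right)} = \left(-1756785 - 3123235\right) + \left(-102\right)^{2} = -4880020 + 10404 = -4869616$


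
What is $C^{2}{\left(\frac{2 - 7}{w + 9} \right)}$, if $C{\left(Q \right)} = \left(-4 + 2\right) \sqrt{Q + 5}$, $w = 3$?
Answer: $\frac{55}{3} \approx 18.333$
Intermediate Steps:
$C{\left(Q \right)} = - 2 \sqrt{5 + Q}$
$C^{2}{\left(\frac{2 - 7}{w + 9} \right)} = \left(- 2 \sqrt{5 + \frac{2 - 7}{3 + 9}}\right)^{2} = \left(- 2 \sqrt{5 - \frac{5}{12}}\right)^{2} = \left(- 2 \sqrt{\frac{55}{12}}\right)^{2} = \left(- 2 \frac{\sqrt{165}}{6}\right)^{2} = \left(- \frac{\sqrt{165}}{3}\right)^{2} = \frac{55}{3}$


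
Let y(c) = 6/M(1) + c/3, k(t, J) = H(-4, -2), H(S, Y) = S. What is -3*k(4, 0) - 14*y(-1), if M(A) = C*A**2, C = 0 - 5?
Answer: 502/15 ≈ 33.467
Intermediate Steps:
k(t, J) = -4
C = -5
M(A) = -5*A**2
y(c) = -6/5 + c/3 (y(c) = 6/((-5*1**2)) + c/3 = 6/((-5*1)) + c*(1/3) = 6/(-5) + c/3 = 6*(-1/5) + c/3 = -6/5 + c/3)
-3*k(4, 0) - 14*y(-1) = -3*(-4) - 14*(-6/5 + (1/3)*(-1)) = 12 - 14*(-6/5 - 1/3) = 12 - 14*(-23/15) = 12 + 322/15 = 502/15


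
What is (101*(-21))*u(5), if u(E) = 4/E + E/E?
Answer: -19089/5 ≈ -3817.8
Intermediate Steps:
u(E) = 1 + 4/E (u(E) = 4/E + 1 = 1 + 4/E)
(101*(-21))*u(5) = (101*(-21))*((4 + 5)/5) = -2121*9/5 = -19089/5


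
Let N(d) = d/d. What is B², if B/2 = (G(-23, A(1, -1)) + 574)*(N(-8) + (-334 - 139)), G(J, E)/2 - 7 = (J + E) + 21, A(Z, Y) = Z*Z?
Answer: 306012537856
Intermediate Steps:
A(Z, Y) = Z²
N(d) = 1
G(J, E) = 56 + 2*E + 2*J (G(J, E) = 14 + 2*((J + E) + 21) = 14 + 2*((E + J) + 21) = 14 + 2*(21 + E + J) = 14 + (42 + 2*E + 2*J) = 56 + 2*E + 2*J)
B = -553184 (B = 2*(((56 + 2*1² + 2*(-23)) + 574)*(1 + (-334 - 139))) = 2*(((56 + 2*1 - 46) + 574)*(1 - 473)) = 2*(((56 + 2 - 46) + 574)*(-472)) = 2*((12 + 574)*(-472)) = 2*(586*(-472)) = 2*(-276592) = -553184)
B² = (-553184)² = 306012537856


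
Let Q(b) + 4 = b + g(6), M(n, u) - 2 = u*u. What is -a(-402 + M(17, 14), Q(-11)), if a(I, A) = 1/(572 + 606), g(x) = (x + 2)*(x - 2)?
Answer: -1/1178 ≈ -0.00084890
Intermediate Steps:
g(x) = (-2 + x)*(2 + x) (g(x) = (2 + x)*(-2 + x) = (-2 + x)*(2 + x))
M(n, u) = 2 + u**2 (M(n, u) = 2 + u*u = 2 + u**2)
Q(b) = 28 + b (Q(b) = -4 + (b + (-4 + 6**2)) = -4 + (b + (-4 + 36)) = -4 + (b + 32) = -4 + (32 + b) = 28 + b)
a(I, A) = 1/1178
-a(-402 + M(17, 14), Q(-11)) = -1*1/1178 = -1/1178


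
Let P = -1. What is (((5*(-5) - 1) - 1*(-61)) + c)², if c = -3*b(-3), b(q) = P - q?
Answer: 841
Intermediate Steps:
b(q) = -1 - q
c = -6 (c = -3*(-1 - 1*(-3)) = -3*(-1 + 3) = -3*2 = -6)
(((5*(-5) - 1) - 1*(-61)) + c)² = (((5*(-5) - 1) - 1*(-61)) - 6)² = (((-25 - 1) + 61) - 6)² = ((-26 + 61) - 6)² = (35 - 6)² = 29² = 841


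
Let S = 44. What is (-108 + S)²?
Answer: 4096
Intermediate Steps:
(-108 + S)² = (-108 + 44)² = (-64)² = 4096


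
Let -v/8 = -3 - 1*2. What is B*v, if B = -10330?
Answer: -413200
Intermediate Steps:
v = 40 (v = -8*(-3 - 1*2) = -8*(-3 - 2) = -8*(-5) = 40)
B*v = -10330*40 = -413200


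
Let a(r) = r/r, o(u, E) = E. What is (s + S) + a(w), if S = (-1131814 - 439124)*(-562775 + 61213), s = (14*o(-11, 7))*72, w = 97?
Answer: 787922812213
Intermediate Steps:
a(r) = 1
s = 7056 (s = (14*7)*72 = 98*72 = 7056)
S = 787922805156 (S = -1570938*(-501562) = 787922805156)
(s + S) + a(w) = (7056 + 787922805156) + 1 = 787922812212 + 1 = 787922812213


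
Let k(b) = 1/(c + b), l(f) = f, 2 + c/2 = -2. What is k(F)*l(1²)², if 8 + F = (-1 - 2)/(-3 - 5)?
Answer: -8/125 ≈ -0.064000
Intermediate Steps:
c = -8 (c = -4 + 2*(-2) = -4 - 4 = -8)
F = -61/8 (F = -8 + (-1 - 2)/(-3 - 5) = -8 - 3/(-8) = -8 - 3*(-⅛) = -8 + 3/8 = -61/8 ≈ -7.6250)
k(b) = 1/(-8 + b)
k(F)*l(1²)² = (1²)²/(-8 - 61/8) = 1²/(-125/8) = -8/125*1 = -8/125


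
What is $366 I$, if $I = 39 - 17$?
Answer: $8052$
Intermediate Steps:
$I = 22$ ($I = 39 - 17 = 22$)
$366 I = 366 \cdot 22 = 8052$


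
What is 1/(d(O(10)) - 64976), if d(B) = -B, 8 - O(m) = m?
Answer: -1/64974 ≈ -1.5391e-5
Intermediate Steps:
O(m) = 8 - m
1/(d(O(10)) - 64976) = 1/(-(8 - 1*10) - 64976) = 1/(-(8 - 10) - 64976) = 1/(-1*(-2) - 64976) = 1/(2 - 64976) = 1/(-64974) = -1/64974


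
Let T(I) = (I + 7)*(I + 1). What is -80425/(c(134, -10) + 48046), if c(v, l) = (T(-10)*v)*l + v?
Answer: -3217/480 ≈ -6.7021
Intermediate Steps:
T(I) = (1 + I)*(7 + I) (T(I) = (7 + I)*(1 + I) = (1 + I)*(7 + I))
c(v, l) = v + 27*l*v (c(v, l) = ((7 + (-10)² + 8*(-10))*v)*l + v = ((7 + 100 - 80)*v)*l + v = (27*v)*l + v = 27*l*v + v = v + 27*l*v)
-80425/(c(134, -10) + 48046) = -80425/(134*(1 + 27*(-10)) + 48046) = -80425/(134*(1 - 270) + 48046) = -80425/(134*(-269) + 48046) = -80425/(-36046 + 48046) = -80425/12000 = -80425*1/12000 = -3217/480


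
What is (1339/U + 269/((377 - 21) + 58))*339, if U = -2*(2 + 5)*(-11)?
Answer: 16830559/5313 ≈ 3167.8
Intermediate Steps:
U = 154 (U = -2*7*(-11) = -14*(-11) = 154)
(1339/U + 269/((377 - 21) + 58))*339 = (1339/154 + 269/((377 - 21) + 58))*339 = (1339*(1/154) + 269/(356 + 58))*339 = (1339/154 + 269/414)*339 = (148943/15939)*339 = 16830559/5313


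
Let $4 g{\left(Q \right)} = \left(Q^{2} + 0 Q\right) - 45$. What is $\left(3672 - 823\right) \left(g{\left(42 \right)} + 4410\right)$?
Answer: $\frac{55153791}{4} \approx 1.3788 \cdot 10^{7}$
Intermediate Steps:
$g{\left(Q \right)} = - \frac{45}{4} + \frac{Q^{2}}{4}$ ($g{\left(Q \right)} = \frac{\left(Q^{2} + 0 Q\right) - 45}{4} = \frac{\left(Q^{2} + 0\right) - 45}{4} = \frac{Q^{2} - 45}{4} = \frac{-45 + Q^{2}}{4} = - \frac{45}{4} + \frac{Q^{2}}{4}$)
$\left(3672 - 823\right) \left(g{\left(42 \right)} + 4410\right) = \left(3672 - 823\right) \left(\left(- \frac{45}{4} + \frac{42^{2}}{4}\right) + 4410\right) = 2849 \left(\left(- \frac{45}{4} + \frac{1}{4} \cdot 1764\right) + 4410\right) = 2849 \left(\left(- \frac{45}{4} + 441\right) + 4410\right) = 2849 \left(\frac{1719}{4} + 4410\right) = 2849 \cdot \frac{19359}{4} = \frac{55153791}{4}$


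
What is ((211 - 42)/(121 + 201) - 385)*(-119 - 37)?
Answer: 9656478/161 ≈ 59978.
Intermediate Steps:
((211 - 42)/(121 + 201) - 385)*(-119 - 37) = (169/322 - 385)*(-156) = -123801/322*(-156) = 9656478/161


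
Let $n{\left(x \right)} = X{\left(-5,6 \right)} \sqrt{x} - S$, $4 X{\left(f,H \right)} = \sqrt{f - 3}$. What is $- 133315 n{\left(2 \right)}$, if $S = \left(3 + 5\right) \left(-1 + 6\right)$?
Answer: $5332600 - 133315 i \approx 5.3326 \cdot 10^{6} - 1.3332 \cdot 10^{5} i$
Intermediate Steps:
$X{\left(f,H \right)} = \frac{\sqrt{-3 + f}}{4}$ ($X{\left(f,H \right)} = \frac{\sqrt{f - 3}}{4} = \frac{\sqrt{-3 + f}}{4}$)
$S = 40$ ($S = 8 \cdot 5 = 40$)
$n{\left(x \right)} = -40 + \frac{i \sqrt{2} \sqrt{x}}{2}$ ($n{\left(x \right)} = \frac{\sqrt{-3 - 5}}{4} \sqrt{x} - 40 = \frac{\sqrt{-8}}{4} \sqrt{x} - 40 = \frac{2 i \sqrt{2}}{4} \sqrt{x} - 40 = \frac{i \sqrt{2}}{2} \sqrt{x} - 40 = \frac{i \sqrt{2} \sqrt{x}}{2} - 40 = -40 + \frac{i \sqrt{2} \sqrt{x}}{2}$)
$- 133315 n{\left(2 \right)} = - 133315 \left(-40 + \frac{i \sqrt{2} \sqrt{2}}{2}\right) = - 133315 \left(-40 + i\right) = 5332600 - 133315 i$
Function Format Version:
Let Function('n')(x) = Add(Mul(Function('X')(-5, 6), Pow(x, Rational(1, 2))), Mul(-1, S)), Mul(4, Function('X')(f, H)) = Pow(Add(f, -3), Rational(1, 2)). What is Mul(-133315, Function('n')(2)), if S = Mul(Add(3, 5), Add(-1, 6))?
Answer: Add(5332600, Mul(-133315, I)) ≈ Add(5.3326e+6, Mul(-1.3332e+5, I))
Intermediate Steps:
Function('X')(f, H) = Mul(Rational(1, 4), Pow(Add(-3, f), Rational(1, 2))) (Function('X')(f, H) = Mul(Rational(1, 4), Pow(Add(f, -3), Rational(1, 2))) = Mul(Rational(1, 4), Pow(Add(-3, f), Rational(1, 2))))
S = 40 (S = Mul(8, 5) = 40)
Function('n')(x) = Add(-40, Mul(Rational(1, 2), I, Pow(2, Rational(1, 2)), Pow(x, Rational(1, 2)))) (Function('n')(x) = Add(Mul(Mul(Rational(1, 4), Pow(Add(-3, -5), Rational(1, 2))), Pow(x, Rational(1, 2))), Mul(-1, 40)) = Add(Mul(Mul(Rational(1, 4), Pow(-8, Rational(1, 2))), Pow(x, Rational(1, 2))), -40) = Add(Mul(Mul(Rational(1, 4), Mul(2, I, Pow(2, Rational(1, 2)))), Pow(x, Rational(1, 2))), -40) = Add(Mul(Mul(Rational(1, 2), I, Pow(2, Rational(1, 2))), Pow(x, Rational(1, 2))), -40) = Add(Mul(Rational(1, 2), I, Pow(2, Rational(1, 2)), Pow(x, Rational(1, 2))), -40) = Add(-40, Mul(Rational(1, 2), I, Pow(2, Rational(1, 2)), Pow(x, Rational(1, 2)))))
Mul(-133315, Function('n')(2)) = Mul(-133315, Add(-40, Mul(Rational(1, 2), I, Pow(2, Rational(1, 2)), Pow(2, Rational(1, 2))))) = Mul(-133315, Add(-40, I)) = Add(5332600, Mul(-133315, I))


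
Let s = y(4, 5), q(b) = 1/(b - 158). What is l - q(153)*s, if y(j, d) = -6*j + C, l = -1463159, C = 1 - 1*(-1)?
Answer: -7315817/5 ≈ -1.4632e+6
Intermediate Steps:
C = 2 (C = 1 + 1 = 2)
q(b) = 1/(-158 + b)
y(j, d) = 2 - 6*j (y(j, d) = -6*j + 2 = 2 - 6*j)
s = -22 (s = 2 - 6*4 = 2 - 24 = -22)
l - q(153)*s = -1463159 - (-22)/(-158 + 153) = -1463159 - (-22)/(-5) = -1463159 - (-1)*(-22)/5 = -1463159 - 1*22/5 = -1463159 - 22/5 = -7315817/5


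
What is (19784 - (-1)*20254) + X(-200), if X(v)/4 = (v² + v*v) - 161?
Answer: 359394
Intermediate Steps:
X(v) = -644 + 8*v² (X(v) = 4*((v² + v*v) - 161) = 4*((v² + v²) - 161) = 4*(2*v² - 161) = 4*(-161 + 2*v²) = -644 + 8*v²)
(19784 - (-1)*20254) + X(-200) = (19784 - (-1)*20254) + (-644 + 8*(-200)²) = (19784 - 1*(-20254)) + (-644 + 8*40000) = (19784 + 20254) + (-644 + 320000) = 40038 + 319356 = 359394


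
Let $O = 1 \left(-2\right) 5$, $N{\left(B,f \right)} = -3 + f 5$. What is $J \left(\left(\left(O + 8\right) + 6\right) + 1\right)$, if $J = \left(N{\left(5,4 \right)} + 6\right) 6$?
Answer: $690$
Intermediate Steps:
$N{\left(B,f \right)} = -3 + 5 f$
$O = -10$ ($O = \left(-2\right) 5 = -10$)
$J = 138$ ($J = \left(\left(-3 + 5 \cdot 4\right) + 6\right) 6 = \left(\left(-3 + 20\right) + 6\right) 6 = \left(17 + 6\right) 6 = 23 \cdot 6 = 138$)
$J \left(\left(\left(O + 8\right) + 6\right) + 1\right) = 138 \left(\left(\left(-10 + 8\right) + 6\right) + 1\right) = 138 \left(\left(-2 + 6\right) + 1\right) = 138 \left(4 + 1\right) = 138 \cdot 5 = 690$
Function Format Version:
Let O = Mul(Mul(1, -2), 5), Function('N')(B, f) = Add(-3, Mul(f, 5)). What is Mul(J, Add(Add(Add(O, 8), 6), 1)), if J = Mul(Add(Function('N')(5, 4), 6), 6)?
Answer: 690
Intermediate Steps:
Function('N')(B, f) = Add(-3, Mul(5, f))
O = -10 (O = Mul(-2, 5) = -10)
J = 138 (J = Mul(Add(Add(-3, Mul(5, 4)), 6), 6) = Mul(Add(Add(-3, 20), 6), 6) = Mul(Add(17, 6), 6) = Mul(23, 6) = 138)
Mul(J, Add(Add(Add(O, 8), 6), 1)) = Mul(138, Add(Add(Add(-10, 8), 6), 1)) = Mul(138, Add(Add(-2, 6), 1)) = Mul(138, Add(4, 1)) = Mul(138, 5) = 690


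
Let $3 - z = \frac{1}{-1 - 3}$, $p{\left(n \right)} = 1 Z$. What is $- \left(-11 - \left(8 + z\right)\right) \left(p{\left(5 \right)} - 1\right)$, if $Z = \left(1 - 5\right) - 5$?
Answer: $- \frac{445}{2} \approx -222.5$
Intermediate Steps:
$Z = -9$ ($Z = -4 - 5 = -9$)
$p{\left(n \right)} = -9$ ($p{\left(n \right)} = 1 \left(-9\right) = -9$)
$z = \frac{13}{4}$ ($z = 3 - \frac{1}{-1 - 3} = 3 - \frac{1}{-4} = 3 - - \frac{1}{4} = 3 + \frac{1}{4} = \frac{13}{4} \approx 3.25$)
$- \left(-11 - \left(8 + z\right)\right) \left(p{\left(5 \right)} - 1\right) = - \left(-11 - \left(8 + \frac{13}{4}\right)\right) \left(-9 - 1\right) = - \left(-11 - \frac{45}{4}\right) \left(-9 - 1\right) = - \left(-11 - \frac{45}{4}\right) \left(-10\right) = - \frac{\left(-89\right) \left(-10\right)}{4} = \left(-1\right) \frac{445}{2} = - \frac{445}{2}$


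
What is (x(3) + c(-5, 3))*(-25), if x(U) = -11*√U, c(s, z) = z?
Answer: -75 + 275*√3 ≈ 401.31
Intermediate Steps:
(x(3) + c(-5, 3))*(-25) = (-11*√3 + 3)*(-25) = (3 - 11*√3)*(-25) = -75 + 275*√3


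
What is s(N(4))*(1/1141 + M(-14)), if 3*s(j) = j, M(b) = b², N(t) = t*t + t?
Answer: 4472740/3423 ≈ 1306.7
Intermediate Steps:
N(t) = t + t² (N(t) = t² + t = t + t²)
s(j) = j/3
s(N(4))*(1/1141 + M(-14)) = ((4*(1 + 4))/3)*(1/1141 + (-14)²) = ((4*5)/3)*(1/1141 + 196) = ((⅓)*20)*(223637/1141) = (20/3)*(223637/1141) = 4472740/3423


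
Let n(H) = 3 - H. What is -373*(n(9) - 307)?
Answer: 116749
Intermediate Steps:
-373*(n(9) - 307) = -373*((3 - 1*9) - 307) = -373*((3 - 9) - 307) = -373*(-6 - 307) = -373*(-313) = 116749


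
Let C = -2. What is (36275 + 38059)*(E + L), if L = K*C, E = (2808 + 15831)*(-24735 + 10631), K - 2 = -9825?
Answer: -19539792786540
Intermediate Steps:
K = -9823 (K = 2 - 9825 = -9823)
E = -262884456 (E = 18639*(-14104) = -262884456)
L = 19646 (L = -9823*(-2) = 19646)
(36275 + 38059)*(E + L) = (36275 + 38059)*(-262884456 + 19646) = 74334*(-262864810) = -19539792786540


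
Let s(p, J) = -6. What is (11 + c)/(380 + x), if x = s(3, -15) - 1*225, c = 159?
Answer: 170/149 ≈ 1.1409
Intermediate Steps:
x = -231 (x = -6 - 1*225 = -6 - 225 = -231)
(11 + c)/(380 + x) = (11 + 159)/(380 - 231) = 170/149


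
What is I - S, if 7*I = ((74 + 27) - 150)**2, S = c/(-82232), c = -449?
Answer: 28205127/82232 ≈ 342.99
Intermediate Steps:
S = 449/82232 (S = -449/(-82232) = -449*(-1/82232) = 449/82232 ≈ 0.0054602)
I = 343 (I = ((74 + 27) - 150)**2/7 = (101 - 150)**2/7 = (1/7)*(-49)**2 = (1/7)*2401 = 343)
I - S = 343 - 1*449/82232 = 343 - 449/82232 = 28205127/82232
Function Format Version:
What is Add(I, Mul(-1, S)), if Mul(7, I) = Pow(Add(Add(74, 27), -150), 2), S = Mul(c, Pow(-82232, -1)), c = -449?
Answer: Rational(28205127, 82232) ≈ 342.99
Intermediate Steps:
S = Rational(449, 82232) (S = Mul(-449, Pow(-82232, -1)) = Mul(-449, Rational(-1, 82232)) = Rational(449, 82232) ≈ 0.0054602)
I = 343 (I = Mul(Rational(1, 7), Pow(Add(Add(74, 27), -150), 2)) = Mul(Rational(1, 7), Pow(Add(101, -150), 2)) = Mul(Rational(1, 7), Pow(-49, 2)) = Mul(Rational(1, 7), 2401) = 343)
Add(I, Mul(-1, S)) = Add(343, Mul(-1, Rational(449, 82232))) = Add(343, Rational(-449, 82232)) = Rational(28205127, 82232)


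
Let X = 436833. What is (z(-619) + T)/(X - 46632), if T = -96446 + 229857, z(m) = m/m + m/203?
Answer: 9027339/26403601 ≈ 0.34190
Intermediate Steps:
z(m) = 1 + m/203 (z(m) = 1 + m*(1/203) = 1 + m/203)
T = 133411
(z(-619) + T)/(X - 46632) = ((1 + (1/203)*(-619)) + 133411)/(436833 - 46632) = ((1 - 619/203) + 133411)/390201 = (-416/203 + 133411)*(1/390201) = (27082017/203)*(1/390201) = 9027339/26403601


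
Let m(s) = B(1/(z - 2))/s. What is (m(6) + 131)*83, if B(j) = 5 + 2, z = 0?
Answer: 65819/6 ≈ 10970.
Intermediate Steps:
B(j) = 7
m(s) = 7/s
(m(6) + 131)*83 = (7/6 + 131)*83 = (793/6)*83 = 65819/6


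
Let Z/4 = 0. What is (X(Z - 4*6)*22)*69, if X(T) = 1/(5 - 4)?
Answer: 1518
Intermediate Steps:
Z = 0 (Z = 4*0 = 0)
X(T) = 1 (X(T) = 1/1 = 1)
(X(Z - 4*6)*22)*69 = (1*22)*69 = 22*69 = 1518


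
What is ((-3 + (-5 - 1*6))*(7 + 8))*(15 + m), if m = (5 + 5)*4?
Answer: -11550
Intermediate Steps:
m = 40 (m = 10*4 = 40)
((-3 + (-5 - 1*6))*(7 + 8))*(15 + m) = ((-3 + (-5 - 1*6))*(7 + 8))*(15 + 40) = ((-3 + (-5 - 6))*15)*55 = ((-3 - 11)*15)*55 = -14*15*55 = -210*55 = -11550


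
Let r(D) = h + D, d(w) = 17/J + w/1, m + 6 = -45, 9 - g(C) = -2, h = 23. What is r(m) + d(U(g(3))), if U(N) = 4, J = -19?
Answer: -473/19 ≈ -24.895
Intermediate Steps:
g(C) = 11 (g(C) = 9 - 1*(-2) = 9 + 2 = 11)
m = -51 (m = -6 - 45 = -51)
d(w) = -17/19 + w (d(w) = 17/(-19) + w/1 = 17*(-1/19) + w*1 = -17/19 + w)
r(D) = 23 + D
r(m) + d(U(g(3))) = (23 - 51) + (-17/19 + 4) = -28 + 59/19 = -473/19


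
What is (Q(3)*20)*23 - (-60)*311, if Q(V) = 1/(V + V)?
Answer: 56210/3 ≈ 18737.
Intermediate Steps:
Q(V) = 1/(2*V)
(Q(3)*20)*23 - (-60)*311 = (((½)/3)*20)*23 - (-60)*311 = (((½)*(⅓))*20)*23 - 1*(-18660) = ((⅙)*20)*23 + 18660 = (10/3)*23 + 18660 = 230/3 + 18660 = 56210/3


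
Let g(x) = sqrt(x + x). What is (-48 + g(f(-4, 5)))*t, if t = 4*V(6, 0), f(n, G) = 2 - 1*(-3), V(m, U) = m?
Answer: -1152 + 24*sqrt(10) ≈ -1076.1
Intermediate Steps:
f(n, G) = 5 (f(n, G) = 2 + 3 = 5)
g(x) = sqrt(2)*sqrt(x) (g(x) = sqrt(2*x) = sqrt(2)*sqrt(x))
t = 24 (t = 4*6 = 24)
(-48 + g(f(-4, 5)))*t = (-48 + sqrt(2)*sqrt(5))*24 = (-48 + sqrt(10))*24 = -1152 + 24*sqrt(10)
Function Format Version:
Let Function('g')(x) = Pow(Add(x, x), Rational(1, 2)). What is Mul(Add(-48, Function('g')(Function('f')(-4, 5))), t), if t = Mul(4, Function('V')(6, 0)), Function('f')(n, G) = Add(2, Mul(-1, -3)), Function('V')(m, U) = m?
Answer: Add(-1152, Mul(24, Pow(10, Rational(1, 2)))) ≈ -1076.1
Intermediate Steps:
Function('f')(n, G) = 5 (Function('f')(n, G) = Add(2, 3) = 5)
Function('g')(x) = Mul(Pow(2, Rational(1, 2)), Pow(x, Rational(1, 2))) (Function('g')(x) = Pow(Mul(2, x), Rational(1, 2)) = Mul(Pow(2, Rational(1, 2)), Pow(x, Rational(1, 2))))
t = 24 (t = Mul(4, 6) = 24)
Mul(Add(-48, Function('g')(Function('f')(-4, 5))), t) = Mul(Add(-48, Mul(Pow(2, Rational(1, 2)), Pow(5, Rational(1, 2)))), 24) = Mul(Add(-48, Pow(10, Rational(1, 2))), 24) = Add(-1152, Mul(24, Pow(10, Rational(1, 2))))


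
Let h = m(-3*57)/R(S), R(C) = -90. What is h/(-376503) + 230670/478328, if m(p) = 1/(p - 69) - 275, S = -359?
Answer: 234485510661209/486248202856800 ≈ 0.48223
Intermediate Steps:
m(p) = -275 + 1/(-69 + p) (m(p) = 1/(-69 + p) - 275 = -275 + 1/(-69 + p))
h = 66001/21600 (h = ((18976 - (-825)*57)/(-69 - 3*57))/(-90) = ((18976 - 275*(-171))/(-69 - 171))*(-1/90) = ((18976 + 47025)/(-240))*(-1/90) = -1/240*66001*(-1/90) = -66001/240*(-1/90) = 66001/21600 ≈ 3.0556)
h/(-376503) + 230670/478328 = (66001/21600)/(-376503) + 230670/478328 = (66001/21600)*(-1/376503) + 230670*(1/478328) = -66001/8132464800 + 115335/239164 = 234485510661209/486248202856800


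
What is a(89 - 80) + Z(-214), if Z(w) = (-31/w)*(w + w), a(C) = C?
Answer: -53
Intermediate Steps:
Z(w) = -62 (Z(w) = (-31/w)*(2*w) = -62)
a(89 - 80) + Z(-214) = (89 - 80) - 62 = 9 - 62 = -53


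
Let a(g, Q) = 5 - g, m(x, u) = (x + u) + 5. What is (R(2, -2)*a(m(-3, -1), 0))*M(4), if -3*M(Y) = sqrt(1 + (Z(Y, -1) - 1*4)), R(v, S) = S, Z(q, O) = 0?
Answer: 8*I*sqrt(3)/3 ≈ 4.6188*I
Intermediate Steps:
m(x, u) = 5 + u + x (m(x, u) = (u + x) + 5 = 5 + u + x)
M(Y) = -I*sqrt(3)/3 (M(Y) = -sqrt(1 + (0 - 1*4))/3 = -sqrt(1 + (0 - 4))/3 = -sqrt(1 - 4)/3 = -I*sqrt(3)/3)
(R(2, -2)*a(m(-3, -1), 0))*M(4) = (-2*(5 - (5 - 1 - 3)))*(-I*sqrt(3)/3) = (-2*(5 - 1*1))*(-I*sqrt(3)/3) = (-2*(5 - 1))*(-I*sqrt(3)/3) = (-2*4)*(-I*sqrt(3)/3) = -(-8)*I*sqrt(3)/3 = 8*I*sqrt(3)/3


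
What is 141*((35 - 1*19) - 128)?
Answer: -15792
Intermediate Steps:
141*((35 - 1*19) - 128) = 141*((35 - 19) - 128) = 141*(16 - 128) = 141*(-112) = -15792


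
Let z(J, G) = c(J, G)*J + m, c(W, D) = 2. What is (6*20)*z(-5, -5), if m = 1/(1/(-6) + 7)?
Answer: -48480/41 ≈ -1182.4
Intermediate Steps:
m = 6/41 (m = 1/(1*(-1/6) + 7) = 1/(-1/6 + 7) = 1/(41/6) = 6/41 ≈ 0.14634)
z(J, G) = 6/41 + 2*J (z(J, G) = 2*J + 6/41 = 6/41 + 2*J)
(6*20)*z(-5, -5) = (6*20)*(6/41 + 2*(-5)) = 120*(6/41 - 10) = 120*(-404/41) = -48480/41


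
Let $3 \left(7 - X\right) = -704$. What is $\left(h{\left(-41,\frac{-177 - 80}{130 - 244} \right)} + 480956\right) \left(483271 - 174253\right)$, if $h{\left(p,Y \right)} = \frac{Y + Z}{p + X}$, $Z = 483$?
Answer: $\frac{1699970559380475}{11438} \approx 1.4862 \cdot 10^{11}$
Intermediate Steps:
$X = \frac{725}{3}$ ($X = 7 - - \frac{704}{3} = 7 + \frac{704}{3} = \frac{725}{3} \approx 241.67$)
$h{\left(p,Y \right)} = \frac{483 + Y}{\frac{725}{3} + p}$ ($h{\left(p,Y \right)} = \frac{Y + 483}{p + \frac{725}{3}} = \frac{483 + Y}{\frac{725}{3} + p}$)
$\left(h{\left(-41,\frac{-177 - 80}{130 - 244} \right)} + 480956\right) \left(483271 - 174253\right) = \left(\frac{3 \left(483 + \frac{-177 - 80}{130 - 244}\right)}{725 + 3 \left(-41\right)} + 480956\right) \left(483271 - 174253\right) = \left(\frac{3 \left(483 - \frac{257}{-114}\right)}{725 - 123} + 480956\right) 309018 = \left(\frac{3 \left(483 - - \frac{257}{114}\right)}{602} + 480956\right) 309018 = \left(3 \cdot \frac{1}{602} \left(483 + \frac{257}{114}\right) + 480956\right) 309018 = \left(3 \cdot \frac{1}{602} \cdot \frac{55319}{114} + 480956\right) 309018 = \left(\frac{55319}{22876} + 480956\right) 309018 = \frac{11002404775}{22876} \cdot 309018 = \frac{1699970559380475}{11438}$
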